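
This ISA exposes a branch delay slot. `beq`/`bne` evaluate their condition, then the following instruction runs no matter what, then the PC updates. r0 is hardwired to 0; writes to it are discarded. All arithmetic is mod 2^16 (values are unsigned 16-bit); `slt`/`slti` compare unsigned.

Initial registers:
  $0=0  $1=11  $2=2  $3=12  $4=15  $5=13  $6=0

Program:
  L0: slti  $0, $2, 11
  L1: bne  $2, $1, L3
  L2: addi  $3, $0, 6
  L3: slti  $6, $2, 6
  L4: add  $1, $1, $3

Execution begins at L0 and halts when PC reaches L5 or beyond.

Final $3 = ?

PC=0  slti  $0, $2, 11       | $0=0 $1=11 $2=2 $3=12 $4=15 $5=13 $6=0
PC=1  bne  $2, $1, L3        | $0=0 $1=11 $2=2 $3=12 $4=15 $5=13 $6=0  [TAKEN]
PC=2  addi  $3, $0, 6        | $0=0 $1=11 $2=2 $3=6 $4=15 $5=13 $6=0
PC=3  slti  $6, $2, 6        | $0=0 $1=11 $2=2 $3=6 $4=15 $5=13 $6=1
PC=4  add  $1, $1, $3        | $0=0 $1=17 $2=2 $3=6 $4=15 $5=13 $6=1

6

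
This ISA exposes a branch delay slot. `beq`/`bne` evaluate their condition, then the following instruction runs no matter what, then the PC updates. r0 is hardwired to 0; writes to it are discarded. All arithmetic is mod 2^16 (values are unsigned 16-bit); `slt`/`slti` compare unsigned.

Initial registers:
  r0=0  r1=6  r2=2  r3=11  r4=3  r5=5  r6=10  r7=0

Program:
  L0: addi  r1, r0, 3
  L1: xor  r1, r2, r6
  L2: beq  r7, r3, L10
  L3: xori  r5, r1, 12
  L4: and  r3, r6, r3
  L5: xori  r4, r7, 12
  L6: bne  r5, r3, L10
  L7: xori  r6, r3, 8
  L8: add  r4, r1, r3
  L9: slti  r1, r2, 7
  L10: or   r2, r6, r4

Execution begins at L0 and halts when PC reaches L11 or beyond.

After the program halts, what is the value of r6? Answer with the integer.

PC=0  addi  r1, r0, 3        | r0=0 r1=3 r2=2 r3=11 r4=3 r5=5 r6=10 r7=0
PC=1  xor  r1, r2, r6        | r0=0 r1=8 r2=2 r3=11 r4=3 r5=5 r6=10 r7=0
PC=2  beq  r7, r3, L10       | r0=0 r1=8 r2=2 r3=11 r4=3 r5=5 r6=10 r7=0  [not taken]
PC=3  xori  r5, r1, 12       | r0=0 r1=8 r2=2 r3=11 r4=3 r5=4 r6=10 r7=0
PC=4  and  r3, r6, r3        | r0=0 r1=8 r2=2 r3=10 r4=3 r5=4 r6=10 r7=0
PC=5  xori  r4, r7, 12       | r0=0 r1=8 r2=2 r3=10 r4=12 r5=4 r6=10 r7=0
PC=6  bne  r5, r3, L10       | r0=0 r1=8 r2=2 r3=10 r4=12 r5=4 r6=10 r7=0  [TAKEN]
PC=7  xori  r6, r3, 8        | r0=0 r1=8 r2=2 r3=10 r4=12 r5=4 r6=2 r7=0
PC=10 or   r2, r6, r4        | r0=0 r1=8 r2=14 r3=10 r4=12 r5=4 r6=2 r7=0

2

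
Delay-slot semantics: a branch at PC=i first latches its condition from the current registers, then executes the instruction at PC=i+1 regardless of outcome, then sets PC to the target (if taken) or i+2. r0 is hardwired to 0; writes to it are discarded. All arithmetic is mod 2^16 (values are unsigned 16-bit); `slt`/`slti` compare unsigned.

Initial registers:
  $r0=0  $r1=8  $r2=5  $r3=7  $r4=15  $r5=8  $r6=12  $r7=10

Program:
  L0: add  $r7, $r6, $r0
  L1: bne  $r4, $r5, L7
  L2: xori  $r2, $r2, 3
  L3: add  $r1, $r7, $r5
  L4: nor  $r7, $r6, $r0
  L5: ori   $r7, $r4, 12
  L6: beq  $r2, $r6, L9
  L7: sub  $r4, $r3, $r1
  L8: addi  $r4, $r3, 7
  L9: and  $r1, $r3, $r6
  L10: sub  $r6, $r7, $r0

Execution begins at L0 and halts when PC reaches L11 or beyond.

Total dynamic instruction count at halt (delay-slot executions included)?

7

#0 add  $r7, $r6, $r0 ; 0/8/5/7/15/8/12/12
#1 bne  $r4, $r5, L7 ; 0/8/5/7/15/8/12/12 ; →target
#2 xori  $r2, $r2, 3 ; 0/8/6/7/15/8/12/12
#7 sub  $r4, $r3, $r1 ; 0/8/6/7/65535/8/12/12
#8 addi  $r4, $r3, 7 ; 0/8/6/7/14/8/12/12
#9 and  $r1, $r3, $r6 ; 0/4/6/7/14/8/12/12
#10 sub  $r6, $r7, $r0 ; 0/4/6/7/14/8/12/12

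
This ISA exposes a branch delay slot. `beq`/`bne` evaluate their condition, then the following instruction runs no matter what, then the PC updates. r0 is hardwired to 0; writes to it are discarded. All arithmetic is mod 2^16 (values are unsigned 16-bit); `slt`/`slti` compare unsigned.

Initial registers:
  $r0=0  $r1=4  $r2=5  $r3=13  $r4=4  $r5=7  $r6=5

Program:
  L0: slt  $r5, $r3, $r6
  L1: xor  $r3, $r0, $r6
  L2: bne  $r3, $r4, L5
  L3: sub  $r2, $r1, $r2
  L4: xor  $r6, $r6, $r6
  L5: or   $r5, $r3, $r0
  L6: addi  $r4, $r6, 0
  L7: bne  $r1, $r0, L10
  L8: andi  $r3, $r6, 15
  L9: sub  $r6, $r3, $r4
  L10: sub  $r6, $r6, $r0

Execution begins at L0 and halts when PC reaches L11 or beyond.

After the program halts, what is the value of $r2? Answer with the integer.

65535

  step pc=0: slt  $r5, $r3, $r6  regs=(0,4,5,13,4,0,5)
  step pc=1: xor  $r3, $r0, $r6  regs=(0,4,5,5,4,0,5)
  step pc=2: bne  $r3, $r4, L5  cond=T  regs=(0,4,5,5,4,0,5)
  step pc=3: sub  $r2, $r1, $r2  regs=(0,4,65535,5,4,0,5)
  step pc=5: or   $r5, $r3, $r0  regs=(0,4,65535,5,4,5,5)
  step pc=6: addi  $r4, $r6, 0  regs=(0,4,65535,5,5,5,5)
  step pc=7: bne  $r1, $r0, L10  cond=T  regs=(0,4,65535,5,5,5,5)
  step pc=8: andi  $r3, $r6, 15  regs=(0,4,65535,5,5,5,5)
  step pc=10: sub  $r6, $r6, $r0  regs=(0,4,65535,5,5,5,5)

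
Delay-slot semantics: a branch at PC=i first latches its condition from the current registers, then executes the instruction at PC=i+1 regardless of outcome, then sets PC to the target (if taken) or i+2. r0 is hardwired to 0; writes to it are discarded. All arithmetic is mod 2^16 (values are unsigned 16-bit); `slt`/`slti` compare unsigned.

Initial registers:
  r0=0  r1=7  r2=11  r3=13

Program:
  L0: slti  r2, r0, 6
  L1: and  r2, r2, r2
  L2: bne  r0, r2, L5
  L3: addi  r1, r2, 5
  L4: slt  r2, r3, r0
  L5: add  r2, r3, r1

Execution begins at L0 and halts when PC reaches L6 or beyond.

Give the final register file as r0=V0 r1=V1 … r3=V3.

r0=0 r1=6 r2=19 r3=13

  step pc=0: slti  r2, r0, 6  regs=(0,7,1,13)
  step pc=1: and  r2, r2, r2  regs=(0,7,1,13)
  step pc=2: bne  r0, r2, L5  cond=T  regs=(0,7,1,13)
  step pc=3: addi  r1, r2, 5  regs=(0,6,1,13)
  step pc=5: add  r2, r3, r1  regs=(0,6,19,13)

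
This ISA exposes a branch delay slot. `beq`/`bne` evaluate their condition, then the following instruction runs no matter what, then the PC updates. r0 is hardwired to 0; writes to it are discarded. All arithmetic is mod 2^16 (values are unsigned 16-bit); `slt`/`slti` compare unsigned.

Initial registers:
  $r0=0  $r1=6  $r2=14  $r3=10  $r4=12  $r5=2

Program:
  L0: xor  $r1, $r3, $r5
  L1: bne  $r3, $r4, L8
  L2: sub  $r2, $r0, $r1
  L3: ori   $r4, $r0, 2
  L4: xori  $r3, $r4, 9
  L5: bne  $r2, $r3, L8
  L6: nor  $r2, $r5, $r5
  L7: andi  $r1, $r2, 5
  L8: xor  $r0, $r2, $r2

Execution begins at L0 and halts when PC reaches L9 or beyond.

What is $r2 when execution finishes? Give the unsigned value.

#0 xor  $r1, $r3, $r5 ; 0/8/14/10/12/2
#1 bne  $r3, $r4, L8 ; 0/8/14/10/12/2 ; →target
#2 sub  $r2, $r0, $r1 ; 0/8/65528/10/12/2
#8 xor  $r0, $r2, $r2 ; 0/8/65528/10/12/2

65528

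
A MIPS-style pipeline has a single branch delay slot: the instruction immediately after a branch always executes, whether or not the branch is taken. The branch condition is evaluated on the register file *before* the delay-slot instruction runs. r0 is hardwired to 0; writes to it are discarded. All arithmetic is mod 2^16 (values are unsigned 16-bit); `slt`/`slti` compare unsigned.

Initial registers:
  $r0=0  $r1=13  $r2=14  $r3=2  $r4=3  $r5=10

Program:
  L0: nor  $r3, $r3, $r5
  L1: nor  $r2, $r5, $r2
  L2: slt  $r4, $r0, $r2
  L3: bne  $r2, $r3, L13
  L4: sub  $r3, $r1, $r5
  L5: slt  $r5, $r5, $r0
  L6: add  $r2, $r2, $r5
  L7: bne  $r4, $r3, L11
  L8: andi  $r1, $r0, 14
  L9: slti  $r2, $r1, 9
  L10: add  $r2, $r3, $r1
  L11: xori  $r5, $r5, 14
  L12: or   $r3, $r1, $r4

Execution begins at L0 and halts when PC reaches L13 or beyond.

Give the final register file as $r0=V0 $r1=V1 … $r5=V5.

$r0=0 $r1=13 $r2=65521 $r3=3 $r4=1 $r5=10

[0] nor  $r3, $r3, $r5  →  {$r0:0, $r1:13, $r2:14, $r3:65525, $r4:3, $r5:10}
[1] nor  $r2, $r5, $r2  →  {$r0:0, $r1:13, $r2:65521, $r3:65525, $r4:3, $r5:10}
[2] slt  $r4, $r0, $r2  →  {$r0:0, $r1:13, $r2:65521, $r3:65525, $r4:1, $r5:10}
[3] bne  $r2, $r3, L13  →  {$r0:0, $r1:13, $r2:65521, $r3:65525, $r4:1, $r5:10}  ⟨branch taken⟩
[4] sub  $r3, $r1, $r5  →  {$r0:0, $r1:13, $r2:65521, $r3:3, $r4:1, $r5:10}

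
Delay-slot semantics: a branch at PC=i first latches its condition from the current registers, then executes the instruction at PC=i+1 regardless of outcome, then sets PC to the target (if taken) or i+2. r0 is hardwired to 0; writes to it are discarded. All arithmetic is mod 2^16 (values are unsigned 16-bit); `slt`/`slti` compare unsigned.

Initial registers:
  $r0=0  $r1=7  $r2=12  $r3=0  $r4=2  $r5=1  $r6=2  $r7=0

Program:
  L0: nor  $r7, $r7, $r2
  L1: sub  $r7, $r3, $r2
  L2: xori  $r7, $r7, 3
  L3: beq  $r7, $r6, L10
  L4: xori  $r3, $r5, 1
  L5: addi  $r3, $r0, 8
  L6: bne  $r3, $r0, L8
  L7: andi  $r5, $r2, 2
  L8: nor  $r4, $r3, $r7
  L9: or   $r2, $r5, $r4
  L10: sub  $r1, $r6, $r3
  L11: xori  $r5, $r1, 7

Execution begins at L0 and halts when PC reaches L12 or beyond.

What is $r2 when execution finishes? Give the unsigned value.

PC=0  nor  $r7, $r7, $r2     | $r0=0 $r1=7 $r2=12 $r3=0 $r4=2 $r5=1 $r6=2 $r7=65523
PC=1  sub  $r7, $r3, $r2     | $r0=0 $r1=7 $r2=12 $r3=0 $r4=2 $r5=1 $r6=2 $r7=65524
PC=2  xori  $r7, $r7, 3      | $r0=0 $r1=7 $r2=12 $r3=0 $r4=2 $r5=1 $r6=2 $r7=65527
PC=3  beq  $r7, $r6, L10     | $r0=0 $r1=7 $r2=12 $r3=0 $r4=2 $r5=1 $r6=2 $r7=65527  [not taken]
PC=4  xori  $r3, $r5, 1      | $r0=0 $r1=7 $r2=12 $r3=0 $r4=2 $r5=1 $r6=2 $r7=65527
PC=5  addi  $r3, $r0, 8      | $r0=0 $r1=7 $r2=12 $r3=8 $r4=2 $r5=1 $r6=2 $r7=65527
PC=6  bne  $r3, $r0, L8      | $r0=0 $r1=7 $r2=12 $r3=8 $r4=2 $r5=1 $r6=2 $r7=65527  [TAKEN]
PC=7  andi  $r5, $r2, 2      | $r0=0 $r1=7 $r2=12 $r3=8 $r4=2 $r5=0 $r6=2 $r7=65527
PC=8  nor  $r4, $r3, $r7     | $r0=0 $r1=7 $r2=12 $r3=8 $r4=0 $r5=0 $r6=2 $r7=65527
PC=9  or   $r2, $r5, $r4     | $r0=0 $r1=7 $r2=0 $r3=8 $r4=0 $r5=0 $r6=2 $r7=65527
PC=10 sub  $r1, $r6, $r3     | $r0=0 $r1=65530 $r2=0 $r3=8 $r4=0 $r5=0 $r6=2 $r7=65527
PC=11 xori  $r5, $r1, 7      | $r0=0 $r1=65530 $r2=0 $r3=8 $r4=0 $r5=65533 $r6=2 $r7=65527

0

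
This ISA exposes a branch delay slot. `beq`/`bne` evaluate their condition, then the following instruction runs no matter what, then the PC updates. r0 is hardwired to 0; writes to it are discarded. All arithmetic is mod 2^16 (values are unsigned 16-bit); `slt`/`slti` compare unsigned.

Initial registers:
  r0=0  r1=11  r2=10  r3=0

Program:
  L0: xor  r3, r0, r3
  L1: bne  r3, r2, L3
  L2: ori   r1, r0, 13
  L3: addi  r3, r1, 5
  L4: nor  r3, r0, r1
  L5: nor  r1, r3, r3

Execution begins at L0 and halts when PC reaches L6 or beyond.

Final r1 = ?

#0 xor  r3, r0, r3 ; 0/11/10/0
#1 bne  r3, r2, L3 ; 0/11/10/0 ; →target
#2 ori   r1, r0, 13 ; 0/13/10/0
#3 addi  r3, r1, 5 ; 0/13/10/18
#4 nor  r3, r0, r1 ; 0/13/10/65522
#5 nor  r1, r3, r3 ; 0/13/10/65522

13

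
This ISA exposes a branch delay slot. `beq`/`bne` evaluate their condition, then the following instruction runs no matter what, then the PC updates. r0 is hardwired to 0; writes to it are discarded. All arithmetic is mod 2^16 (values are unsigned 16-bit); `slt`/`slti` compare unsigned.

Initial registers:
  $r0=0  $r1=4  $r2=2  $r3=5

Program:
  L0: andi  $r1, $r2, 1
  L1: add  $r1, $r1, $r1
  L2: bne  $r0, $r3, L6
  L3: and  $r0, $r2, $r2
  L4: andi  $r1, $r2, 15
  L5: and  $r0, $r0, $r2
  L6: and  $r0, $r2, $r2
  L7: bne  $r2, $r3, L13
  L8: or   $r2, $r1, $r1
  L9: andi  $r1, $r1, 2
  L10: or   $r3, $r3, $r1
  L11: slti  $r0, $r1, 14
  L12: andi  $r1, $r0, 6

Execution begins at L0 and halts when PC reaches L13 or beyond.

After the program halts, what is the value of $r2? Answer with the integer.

  step pc=0: andi  $r1, $r2, 1  regs=(0,0,2,5)
  step pc=1: add  $r1, $r1, $r1  regs=(0,0,2,5)
  step pc=2: bne  $r0, $r3, L6  cond=T  regs=(0,0,2,5)
  step pc=3: and  $r0, $r2, $r2  regs=(0,0,2,5)
  step pc=6: and  $r0, $r2, $r2  regs=(0,0,2,5)
  step pc=7: bne  $r2, $r3, L13  cond=T  regs=(0,0,2,5)
  step pc=8: or   $r2, $r1, $r1  regs=(0,0,0,5)

0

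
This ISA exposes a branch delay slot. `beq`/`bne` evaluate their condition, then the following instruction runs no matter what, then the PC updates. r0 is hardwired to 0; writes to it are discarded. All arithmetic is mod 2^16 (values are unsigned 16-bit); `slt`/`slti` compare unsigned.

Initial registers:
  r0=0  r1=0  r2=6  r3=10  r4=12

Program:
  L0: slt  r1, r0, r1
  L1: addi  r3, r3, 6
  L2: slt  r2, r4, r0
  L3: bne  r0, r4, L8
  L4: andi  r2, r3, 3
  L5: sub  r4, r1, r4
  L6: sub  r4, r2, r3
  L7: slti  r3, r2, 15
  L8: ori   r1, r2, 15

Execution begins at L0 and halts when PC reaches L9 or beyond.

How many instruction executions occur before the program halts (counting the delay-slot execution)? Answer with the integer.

PC=0  slt  r1, r0, r1        | r0=0 r1=0 r2=6 r3=10 r4=12
PC=1  addi  r3, r3, 6        | r0=0 r1=0 r2=6 r3=16 r4=12
PC=2  slt  r2, r4, r0        | r0=0 r1=0 r2=0 r3=16 r4=12
PC=3  bne  r0, r4, L8        | r0=0 r1=0 r2=0 r3=16 r4=12  [TAKEN]
PC=4  andi  r2, r3, 3        | r0=0 r1=0 r2=0 r3=16 r4=12
PC=8  ori   r1, r2, 15       | r0=0 r1=15 r2=0 r3=16 r4=12

6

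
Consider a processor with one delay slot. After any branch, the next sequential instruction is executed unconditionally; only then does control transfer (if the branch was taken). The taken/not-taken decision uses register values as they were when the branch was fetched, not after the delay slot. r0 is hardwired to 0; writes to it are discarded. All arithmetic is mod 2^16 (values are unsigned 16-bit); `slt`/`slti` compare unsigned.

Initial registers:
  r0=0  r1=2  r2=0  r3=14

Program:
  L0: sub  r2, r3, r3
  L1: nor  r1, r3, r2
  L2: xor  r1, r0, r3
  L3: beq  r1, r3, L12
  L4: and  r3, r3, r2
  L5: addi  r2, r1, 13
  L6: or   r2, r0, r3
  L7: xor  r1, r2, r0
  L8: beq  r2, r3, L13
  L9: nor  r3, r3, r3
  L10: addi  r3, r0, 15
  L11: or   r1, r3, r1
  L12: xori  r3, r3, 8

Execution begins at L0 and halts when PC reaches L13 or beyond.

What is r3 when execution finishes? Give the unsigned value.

#0 sub  r2, r3, r3 ; 0/2/0/14
#1 nor  r1, r3, r2 ; 0/65521/0/14
#2 xor  r1, r0, r3 ; 0/14/0/14
#3 beq  r1, r3, L12 ; 0/14/0/14 ; →target
#4 and  r3, r3, r2 ; 0/14/0/0
#12 xori  r3, r3, 8 ; 0/14/0/8

8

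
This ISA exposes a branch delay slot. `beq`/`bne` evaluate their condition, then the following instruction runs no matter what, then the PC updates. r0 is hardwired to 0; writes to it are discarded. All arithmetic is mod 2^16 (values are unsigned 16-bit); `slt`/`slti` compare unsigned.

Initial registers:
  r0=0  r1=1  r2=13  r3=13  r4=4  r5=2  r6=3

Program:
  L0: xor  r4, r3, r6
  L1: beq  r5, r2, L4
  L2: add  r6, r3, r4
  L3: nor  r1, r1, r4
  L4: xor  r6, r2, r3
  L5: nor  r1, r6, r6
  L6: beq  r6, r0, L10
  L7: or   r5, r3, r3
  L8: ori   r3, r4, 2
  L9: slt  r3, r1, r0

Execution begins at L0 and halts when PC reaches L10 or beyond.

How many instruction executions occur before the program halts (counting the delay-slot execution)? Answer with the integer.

8

#0 xor  r4, r3, r6 ; 0/1/13/13/14/2/3
#1 beq  r5, r2, L4 ; 0/1/13/13/14/2/3 ; →fallthru
#2 add  r6, r3, r4 ; 0/1/13/13/14/2/27
#3 nor  r1, r1, r4 ; 0/65520/13/13/14/2/27
#4 xor  r6, r2, r3 ; 0/65520/13/13/14/2/0
#5 nor  r1, r6, r6 ; 0/65535/13/13/14/2/0
#6 beq  r6, r0, L10 ; 0/65535/13/13/14/2/0 ; →target
#7 or   r5, r3, r3 ; 0/65535/13/13/14/13/0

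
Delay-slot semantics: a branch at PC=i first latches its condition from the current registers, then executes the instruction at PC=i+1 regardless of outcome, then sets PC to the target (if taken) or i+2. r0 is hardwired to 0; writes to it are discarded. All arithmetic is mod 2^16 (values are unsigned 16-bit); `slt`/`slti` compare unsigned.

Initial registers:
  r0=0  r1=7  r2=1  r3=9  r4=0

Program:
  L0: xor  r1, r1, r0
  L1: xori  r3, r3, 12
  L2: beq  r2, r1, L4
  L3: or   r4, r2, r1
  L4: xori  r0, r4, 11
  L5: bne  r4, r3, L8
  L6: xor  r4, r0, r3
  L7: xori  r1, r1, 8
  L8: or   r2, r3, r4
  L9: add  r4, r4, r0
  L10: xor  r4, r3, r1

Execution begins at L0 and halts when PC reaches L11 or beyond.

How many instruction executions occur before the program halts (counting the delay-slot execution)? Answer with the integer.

10

#0 xor  r1, r1, r0 ; 0/7/1/9/0
#1 xori  r3, r3, 12 ; 0/7/1/5/0
#2 beq  r2, r1, L4 ; 0/7/1/5/0 ; →fallthru
#3 or   r4, r2, r1 ; 0/7/1/5/7
#4 xori  r0, r4, 11 ; 0/7/1/5/7
#5 bne  r4, r3, L8 ; 0/7/1/5/7 ; →target
#6 xor  r4, r0, r3 ; 0/7/1/5/5
#8 or   r2, r3, r4 ; 0/7/5/5/5
#9 add  r4, r4, r0 ; 0/7/5/5/5
#10 xor  r4, r3, r1 ; 0/7/5/5/2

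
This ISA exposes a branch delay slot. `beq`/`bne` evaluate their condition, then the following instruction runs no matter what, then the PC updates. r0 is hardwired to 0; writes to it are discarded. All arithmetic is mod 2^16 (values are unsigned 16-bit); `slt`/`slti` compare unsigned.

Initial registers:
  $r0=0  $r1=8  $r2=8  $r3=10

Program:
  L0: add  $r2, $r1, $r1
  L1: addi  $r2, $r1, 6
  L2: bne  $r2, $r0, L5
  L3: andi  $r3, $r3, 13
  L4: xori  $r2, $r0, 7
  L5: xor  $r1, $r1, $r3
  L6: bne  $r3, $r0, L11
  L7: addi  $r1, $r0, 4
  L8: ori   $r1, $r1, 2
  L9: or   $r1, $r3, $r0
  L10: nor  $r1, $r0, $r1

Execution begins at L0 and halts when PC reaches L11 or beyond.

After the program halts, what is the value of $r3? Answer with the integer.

[0] add  $r2, $r1, $r1  →  {$r0:0, $r1:8, $r2:16, $r3:10}
[1] addi  $r2, $r1, 6  →  {$r0:0, $r1:8, $r2:14, $r3:10}
[2] bne  $r2, $r0, L5  →  {$r0:0, $r1:8, $r2:14, $r3:10}  ⟨branch taken⟩
[3] andi  $r3, $r3, 13  →  {$r0:0, $r1:8, $r2:14, $r3:8}
[5] xor  $r1, $r1, $r3  →  {$r0:0, $r1:0, $r2:14, $r3:8}
[6] bne  $r3, $r0, L11  →  {$r0:0, $r1:0, $r2:14, $r3:8}  ⟨branch taken⟩
[7] addi  $r1, $r0, 4  →  {$r0:0, $r1:4, $r2:14, $r3:8}

8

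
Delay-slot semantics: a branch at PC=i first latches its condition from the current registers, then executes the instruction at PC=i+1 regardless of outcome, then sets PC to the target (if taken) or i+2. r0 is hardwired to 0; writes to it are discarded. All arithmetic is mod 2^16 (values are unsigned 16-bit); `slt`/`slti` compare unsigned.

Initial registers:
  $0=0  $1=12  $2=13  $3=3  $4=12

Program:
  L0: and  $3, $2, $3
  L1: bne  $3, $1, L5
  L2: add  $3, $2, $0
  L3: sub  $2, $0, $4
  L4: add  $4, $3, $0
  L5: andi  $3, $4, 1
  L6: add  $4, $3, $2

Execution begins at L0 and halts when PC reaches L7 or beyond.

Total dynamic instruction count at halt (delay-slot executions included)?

PC=0  and  $3, $2, $3        | $0=0 $1=12 $2=13 $3=1 $4=12
PC=1  bne  $3, $1, L5        | $0=0 $1=12 $2=13 $3=1 $4=12  [TAKEN]
PC=2  add  $3, $2, $0        | $0=0 $1=12 $2=13 $3=13 $4=12
PC=5  andi  $3, $4, 1        | $0=0 $1=12 $2=13 $3=0 $4=12
PC=6  add  $4, $3, $2        | $0=0 $1=12 $2=13 $3=0 $4=13

5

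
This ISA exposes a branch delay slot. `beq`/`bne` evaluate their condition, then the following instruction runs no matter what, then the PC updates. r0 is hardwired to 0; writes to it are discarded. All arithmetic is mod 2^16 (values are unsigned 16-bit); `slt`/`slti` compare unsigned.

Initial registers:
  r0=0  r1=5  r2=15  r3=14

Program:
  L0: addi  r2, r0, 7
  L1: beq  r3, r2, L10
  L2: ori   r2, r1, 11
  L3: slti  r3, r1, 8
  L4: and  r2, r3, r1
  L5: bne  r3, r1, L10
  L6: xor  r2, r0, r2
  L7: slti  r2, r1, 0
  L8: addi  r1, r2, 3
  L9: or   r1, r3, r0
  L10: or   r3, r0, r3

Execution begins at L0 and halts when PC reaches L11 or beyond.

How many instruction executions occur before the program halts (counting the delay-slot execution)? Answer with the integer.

8

PC=0  addi  r2, r0, 7        | r0=0 r1=5 r2=7 r3=14
PC=1  beq  r3, r2, L10       | r0=0 r1=5 r2=7 r3=14  [not taken]
PC=2  ori   r2, r1, 11       | r0=0 r1=5 r2=15 r3=14
PC=3  slti  r3, r1, 8        | r0=0 r1=5 r2=15 r3=1
PC=4  and  r2, r3, r1        | r0=0 r1=5 r2=1 r3=1
PC=5  bne  r3, r1, L10       | r0=0 r1=5 r2=1 r3=1  [TAKEN]
PC=6  xor  r2, r0, r2        | r0=0 r1=5 r2=1 r3=1
PC=10 or   r3, r0, r3        | r0=0 r1=5 r2=1 r3=1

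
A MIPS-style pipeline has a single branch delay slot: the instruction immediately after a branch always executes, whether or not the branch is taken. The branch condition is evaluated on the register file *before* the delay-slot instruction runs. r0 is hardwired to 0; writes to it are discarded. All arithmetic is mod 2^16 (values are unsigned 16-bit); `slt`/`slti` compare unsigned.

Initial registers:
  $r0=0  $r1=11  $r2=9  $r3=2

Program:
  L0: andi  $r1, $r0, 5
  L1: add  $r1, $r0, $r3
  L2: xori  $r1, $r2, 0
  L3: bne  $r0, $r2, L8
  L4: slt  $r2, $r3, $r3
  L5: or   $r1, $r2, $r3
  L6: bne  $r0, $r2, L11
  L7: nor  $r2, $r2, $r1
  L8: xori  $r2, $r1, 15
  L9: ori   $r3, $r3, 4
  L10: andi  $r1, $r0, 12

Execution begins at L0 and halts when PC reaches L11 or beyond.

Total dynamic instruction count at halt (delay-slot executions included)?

8

PC=0  andi  $r1, $r0, 5      | $r0=0 $r1=0 $r2=9 $r3=2
PC=1  add  $r1, $r0, $r3     | $r0=0 $r1=2 $r2=9 $r3=2
PC=2  xori  $r1, $r2, 0      | $r0=0 $r1=9 $r2=9 $r3=2
PC=3  bne  $r0, $r2, L8      | $r0=0 $r1=9 $r2=9 $r3=2  [TAKEN]
PC=4  slt  $r2, $r3, $r3     | $r0=0 $r1=9 $r2=0 $r3=2
PC=8  xori  $r2, $r1, 15     | $r0=0 $r1=9 $r2=6 $r3=2
PC=9  ori   $r3, $r3, 4      | $r0=0 $r1=9 $r2=6 $r3=6
PC=10 andi  $r1, $r0, 12     | $r0=0 $r1=0 $r2=6 $r3=6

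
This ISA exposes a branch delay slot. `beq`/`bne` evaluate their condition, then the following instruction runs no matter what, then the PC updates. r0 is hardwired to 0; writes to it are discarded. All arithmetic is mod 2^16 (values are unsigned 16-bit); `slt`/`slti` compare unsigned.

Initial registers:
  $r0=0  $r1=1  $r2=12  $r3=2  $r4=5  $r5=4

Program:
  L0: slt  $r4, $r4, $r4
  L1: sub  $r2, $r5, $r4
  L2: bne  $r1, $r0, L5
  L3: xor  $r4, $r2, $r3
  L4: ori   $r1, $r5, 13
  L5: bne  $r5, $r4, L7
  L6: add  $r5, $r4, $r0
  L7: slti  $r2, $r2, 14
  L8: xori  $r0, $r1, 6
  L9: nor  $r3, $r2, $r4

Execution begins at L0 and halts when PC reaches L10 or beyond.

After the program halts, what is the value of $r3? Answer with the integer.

[0] slt  $r4, $r4, $r4  →  {$r0:0, $r1:1, $r2:12, $r3:2, $r4:0, $r5:4}
[1] sub  $r2, $r5, $r4  →  {$r0:0, $r1:1, $r2:4, $r3:2, $r4:0, $r5:4}
[2] bne  $r1, $r0, L5  →  {$r0:0, $r1:1, $r2:4, $r3:2, $r4:0, $r5:4}  ⟨branch taken⟩
[3] xor  $r4, $r2, $r3  →  {$r0:0, $r1:1, $r2:4, $r3:2, $r4:6, $r5:4}
[5] bne  $r5, $r4, L7  →  {$r0:0, $r1:1, $r2:4, $r3:2, $r4:6, $r5:4}  ⟨branch taken⟩
[6] add  $r5, $r4, $r0  →  {$r0:0, $r1:1, $r2:4, $r3:2, $r4:6, $r5:6}
[7] slti  $r2, $r2, 14  →  {$r0:0, $r1:1, $r2:1, $r3:2, $r4:6, $r5:6}
[8] xori  $r0, $r1, 6  →  {$r0:0, $r1:1, $r2:1, $r3:2, $r4:6, $r5:6}
[9] nor  $r3, $r2, $r4  →  {$r0:0, $r1:1, $r2:1, $r3:65528, $r4:6, $r5:6}

65528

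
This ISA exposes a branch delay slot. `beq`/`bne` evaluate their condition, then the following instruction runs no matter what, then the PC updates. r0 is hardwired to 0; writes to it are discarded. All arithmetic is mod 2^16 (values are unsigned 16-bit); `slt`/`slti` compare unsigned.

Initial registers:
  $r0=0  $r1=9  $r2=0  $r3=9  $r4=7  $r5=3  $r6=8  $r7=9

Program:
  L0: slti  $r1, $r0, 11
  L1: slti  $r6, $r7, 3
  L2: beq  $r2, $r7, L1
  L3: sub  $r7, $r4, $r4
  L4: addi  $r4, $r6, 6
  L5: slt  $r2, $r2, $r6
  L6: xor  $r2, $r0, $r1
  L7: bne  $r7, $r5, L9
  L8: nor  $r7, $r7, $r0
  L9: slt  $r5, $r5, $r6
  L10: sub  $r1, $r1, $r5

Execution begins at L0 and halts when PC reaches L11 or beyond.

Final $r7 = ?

PC=0  slti  $r1, $r0, 11     | $r0=0 $r1=1 $r2=0 $r3=9 $r4=7 $r5=3 $r6=8 $r7=9
PC=1  slti  $r6, $r7, 3      | $r0=0 $r1=1 $r2=0 $r3=9 $r4=7 $r5=3 $r6=0 $r7=9
PC=2  beq  $r2, $r7, L1      | $r0=0 $r1=1 $r2=0 $r3=9 $r4=7 $r5=3 $r6=0 $r7=9  [not taken]
PC=3  sub  $r7, $r4, $r4     | $r0=0 $r1=1 $r2=0 $r3=9 $r4=7 $r5=3 $r6=0 $r7=0
PC=4  addi  $r4, $r6, 6      | $r0=0 $r1=1 $r2=0 $r3=9 $r4=6 $r5=3 $r6=0 $r7=0
PC=5  slt  $r2, $r2, $r6     | $r0=0 $r1=1 $r2=0 $r3=9 $r4=6 $r5=3 $r6=0 $r7=0
PC=6  xor  $r2, $r0, $r1     | $r0=0 $r1=1 $r2=1 $r3=9 $r4=6 $r5=3 $r6=0 $r7=0
PC=7  bne  $r7, $r5, L9      | $r0=0 $r1=1 $r2=1 $r3=9 $r4=6 $r5=3 $r6=0 $r7=0  [TAKEN]
PC=8  nor  $r7, $r7, $r0     | $r0=0 $r1=1 $r2=1 $r3=9 $r4=6 $r5=3 $r6=0 $r7=65535
PC=9  slt  $r5, $r5, $r6     | $r0=0 $r1=1 $r2=1 $r3=9 $r4=6 $r5=0 $r6=0 $r7=65535
PC=10 sub  $r1, $r1, $r5     | $r0=0 $r1=1 $r2=1 $r3=9 $r4=6 $r5=0 $r6=0 $r7=65535

65535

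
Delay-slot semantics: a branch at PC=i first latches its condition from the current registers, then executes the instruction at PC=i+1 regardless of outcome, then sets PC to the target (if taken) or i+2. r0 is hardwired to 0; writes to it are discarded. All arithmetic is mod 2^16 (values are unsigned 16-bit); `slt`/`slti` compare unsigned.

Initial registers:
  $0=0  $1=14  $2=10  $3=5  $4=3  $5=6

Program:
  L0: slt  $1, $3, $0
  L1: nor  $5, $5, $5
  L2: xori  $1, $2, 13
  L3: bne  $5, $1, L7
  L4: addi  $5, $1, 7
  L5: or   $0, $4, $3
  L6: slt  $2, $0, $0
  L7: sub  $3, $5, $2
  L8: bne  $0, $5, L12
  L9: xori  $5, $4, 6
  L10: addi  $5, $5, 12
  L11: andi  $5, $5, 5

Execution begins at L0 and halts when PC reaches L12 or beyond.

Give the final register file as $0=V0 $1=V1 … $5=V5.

#0 slt  $1, $3, $0 ; 0/0/10/5/3/6
#1 nor  $5, $5, $5 ; 0/0/10/5/3/65529
#2 xori  $1, $2, 13 ; 0/7/10/5/3/65529
#3 bne  $5, $1, L7 ; 0/7/10/5/3/65529 ; →target
#4 addi  $5, $1, 7 ; 0/7/10/5/3/14
#7 sub  $3, $5, $2 ; 0/7/10/4/3/14
#8 bne  $0, $5, L12 ; 0/7/10/4/3/14 ; →target
#9 xori  $5, $4, 6 ; 0/7/10/4/3/5

$0=0 $1=7 $2=10 $3=4 $4=3 $5=5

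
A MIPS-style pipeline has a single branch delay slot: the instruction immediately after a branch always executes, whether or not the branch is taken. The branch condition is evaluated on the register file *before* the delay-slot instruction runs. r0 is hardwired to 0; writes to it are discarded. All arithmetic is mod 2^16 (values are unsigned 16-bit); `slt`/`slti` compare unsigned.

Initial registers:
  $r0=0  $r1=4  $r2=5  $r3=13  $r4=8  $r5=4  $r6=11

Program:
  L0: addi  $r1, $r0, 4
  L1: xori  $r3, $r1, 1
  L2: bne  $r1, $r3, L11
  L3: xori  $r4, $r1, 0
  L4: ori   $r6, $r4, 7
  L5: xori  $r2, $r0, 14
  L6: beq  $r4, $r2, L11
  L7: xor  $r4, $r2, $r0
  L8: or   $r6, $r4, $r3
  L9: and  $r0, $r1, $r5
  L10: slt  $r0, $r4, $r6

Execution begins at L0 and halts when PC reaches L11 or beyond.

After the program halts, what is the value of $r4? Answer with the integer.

#0 addi  $r1, $r0, 4 ; 0/4/5/13/8/4/11
#1 xori  $r3, $r1, 1 ; 0/4/5/5/8/4/11
#2 bne  $r1, $r3, L11 ; 0/4/5/5/8/4/11 ; →target
#3 xori  $r4, $r1, 0 ; 0/4/5/5/4/4/11

4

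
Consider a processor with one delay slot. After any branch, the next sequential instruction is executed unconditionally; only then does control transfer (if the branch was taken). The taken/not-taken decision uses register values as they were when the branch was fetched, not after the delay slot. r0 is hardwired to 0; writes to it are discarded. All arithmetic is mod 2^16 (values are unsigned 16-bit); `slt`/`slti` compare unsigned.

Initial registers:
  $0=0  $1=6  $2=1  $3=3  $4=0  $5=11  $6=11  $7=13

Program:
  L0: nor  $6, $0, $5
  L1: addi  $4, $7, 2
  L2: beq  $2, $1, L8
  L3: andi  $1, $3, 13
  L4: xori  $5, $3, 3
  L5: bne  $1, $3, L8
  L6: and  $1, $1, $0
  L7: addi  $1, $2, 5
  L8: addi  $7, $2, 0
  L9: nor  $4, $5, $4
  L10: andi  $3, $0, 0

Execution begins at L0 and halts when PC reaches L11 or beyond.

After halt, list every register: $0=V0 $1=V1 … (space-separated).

$0=0 $1=0 $2=1 $3=0 $4=65520 $5=0 $6=65524 $7=1

#0 nor  $6, $0, $5 ; 0/6/1/3/0/11/65524/13
#1 addi  $4, $7, 2 ; 0/6/1/3/15/11/65524/13
#2 beq  $2, $1, L8 ; 0/6/1/3/15/11/65524/13 ; →fallthru
#3 andi  $1, $3, 13 ; 0/1/1/3/15/11/65524/13
#4 xori  $5, $3, 3 ; 0/1/1/3/15/0/65524/13
#5 bne  $1, $3, L8 ; 0/1/1/3/15/0/65524/13 ; →target
#6 and  $1, $1, $0 ; 0/0/1/3/15/0/65524/13
#8 addi  $7, $2, 0 ; 0/0/1/3/15/0/65524/1
#9 nor  $4, $5, $4 ; 0/0/1/3/65520/0/65524/1
#10 andi  $3, $0, 0 ; 0/0/1/0/65520/0/65524/1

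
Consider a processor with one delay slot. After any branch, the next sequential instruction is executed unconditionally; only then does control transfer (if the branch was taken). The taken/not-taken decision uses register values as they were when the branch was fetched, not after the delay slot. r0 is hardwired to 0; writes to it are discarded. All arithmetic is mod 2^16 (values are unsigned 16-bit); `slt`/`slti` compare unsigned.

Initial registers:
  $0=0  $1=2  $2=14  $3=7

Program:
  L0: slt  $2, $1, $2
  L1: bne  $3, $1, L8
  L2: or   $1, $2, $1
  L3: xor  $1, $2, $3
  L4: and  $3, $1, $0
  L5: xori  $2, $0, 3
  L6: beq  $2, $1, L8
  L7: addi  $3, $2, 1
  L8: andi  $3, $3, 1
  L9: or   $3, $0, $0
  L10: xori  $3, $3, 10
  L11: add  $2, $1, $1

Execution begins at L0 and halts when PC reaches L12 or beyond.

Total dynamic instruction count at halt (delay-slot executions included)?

[0] slt  $2, $1, $2  →  {$0:0, $1:2, $2:1, $3:7}
[1] bne  $3, $1, L8  →  {$0:0, $1:2, $2:1, $3:7}  ⟨branch taken⟩
[2] or   $1, $2, $1  →  {$0:0, $1:3, $2:1, $3:7}
[8] andi  $3, $3, 1  →  {$0:0, $1:3, $2:1, $3:1}
[9] or   $3, $0, $0  →  {$0:0, $1:3, $2:1, $3:0}
[10] xori  $3, $3, 10  →  {$0:0, $1:3, $2:1, $3:10}
[11] add  $2, $1, $1  →  {$0:0, $1:3, $2:6, $3:10}

7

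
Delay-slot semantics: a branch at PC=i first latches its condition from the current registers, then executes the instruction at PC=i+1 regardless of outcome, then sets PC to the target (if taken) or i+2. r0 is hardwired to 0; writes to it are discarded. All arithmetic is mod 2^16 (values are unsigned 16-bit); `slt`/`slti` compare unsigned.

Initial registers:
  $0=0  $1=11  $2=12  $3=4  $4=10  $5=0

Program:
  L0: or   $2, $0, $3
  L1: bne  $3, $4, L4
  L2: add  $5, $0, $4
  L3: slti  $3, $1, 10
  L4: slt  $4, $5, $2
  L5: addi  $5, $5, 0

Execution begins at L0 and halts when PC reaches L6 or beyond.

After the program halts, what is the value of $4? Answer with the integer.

[0] or   $2, $0, $3  →  {$0:0, $1:11, $2:4, $3:4, $4:10, $5:0}
[1] bne  $3, $4, L4  →  {$0:0, $1:11, $2:4, $3:4, $4:10, $5:0}  ⟨branch taken⟩
[2] add  $5, $0, $4  →  {$0:0, $1:11, $2:4, $3:4, $4:10, $5:10}
[4] slt  $4, $5, $2  →  {$0:0, $1:11, $2:4, $3:4, $4:0, $5:10}
[5] addi  $5, $5, 0  →  {$0:0, $1:11, $2:4, $3:4, $4:0, $5:10}

0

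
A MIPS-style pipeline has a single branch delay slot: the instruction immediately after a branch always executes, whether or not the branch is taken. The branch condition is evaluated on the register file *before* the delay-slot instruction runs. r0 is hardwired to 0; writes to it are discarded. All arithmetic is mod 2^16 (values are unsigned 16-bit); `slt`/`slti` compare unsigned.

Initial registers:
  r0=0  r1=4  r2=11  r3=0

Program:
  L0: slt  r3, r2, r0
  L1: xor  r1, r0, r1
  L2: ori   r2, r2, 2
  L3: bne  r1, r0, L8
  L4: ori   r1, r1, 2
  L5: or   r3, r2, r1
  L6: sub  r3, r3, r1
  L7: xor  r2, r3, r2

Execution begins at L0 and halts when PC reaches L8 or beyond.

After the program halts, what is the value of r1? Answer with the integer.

[0] slt  r3, r2, r0  →  {r0:0, r1:4, r2:11, r3:0}
[1] xor  r1, r0, r1  →  {r0:0, r1:4, r2:11, r3:0}
[2] ori   r2, r2, 2  →  {r0:0, r1:4, r2:11, r3:0}
[3] bne  r1, r0, L8  →  {r0:0, r1:4, r2:11, r3:0}  ⟨branch taken⟩
[4] ori   r1, r1, 2  →  {r0:0, r1:6, r2:11, r3:0}

6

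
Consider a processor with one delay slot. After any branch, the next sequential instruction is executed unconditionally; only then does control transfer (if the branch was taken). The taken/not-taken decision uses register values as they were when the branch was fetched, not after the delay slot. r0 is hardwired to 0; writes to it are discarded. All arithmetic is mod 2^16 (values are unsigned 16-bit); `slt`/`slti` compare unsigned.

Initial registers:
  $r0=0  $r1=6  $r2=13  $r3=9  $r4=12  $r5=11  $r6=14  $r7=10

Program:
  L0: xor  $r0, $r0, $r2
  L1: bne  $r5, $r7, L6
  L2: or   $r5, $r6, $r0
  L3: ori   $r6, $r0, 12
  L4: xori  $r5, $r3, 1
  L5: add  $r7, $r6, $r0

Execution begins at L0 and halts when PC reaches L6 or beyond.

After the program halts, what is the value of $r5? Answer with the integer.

14

[0] xor  $r0, $r0, $r2  →  {$r0:0, $r1:6, $r2:13, $r3:9, $r4:12, $r5:11, $r6:14, $r7:10}
[1] bne  $r5, $r7, L6  →  {$r0:0, $r1:6, $r2:13, $r3:9, $r4:12, $r5:11, $r6:14, $r7:10}  ⟨branch taken⟩
[2] or   $r5, $r6, $r0  →  {$r0:0, $r1:6, $r2:13, $r3:9, $r4:12, $r5:14, $r6:14, $r7:10}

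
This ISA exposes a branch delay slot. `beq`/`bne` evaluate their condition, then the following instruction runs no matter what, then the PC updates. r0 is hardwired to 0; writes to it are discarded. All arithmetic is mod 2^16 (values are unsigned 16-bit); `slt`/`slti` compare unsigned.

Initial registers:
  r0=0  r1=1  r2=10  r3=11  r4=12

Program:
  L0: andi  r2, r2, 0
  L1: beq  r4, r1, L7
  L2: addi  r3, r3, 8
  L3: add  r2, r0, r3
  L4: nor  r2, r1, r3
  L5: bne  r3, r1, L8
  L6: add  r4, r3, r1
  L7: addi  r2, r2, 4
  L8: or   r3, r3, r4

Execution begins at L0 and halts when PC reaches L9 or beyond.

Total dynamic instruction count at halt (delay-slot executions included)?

8

#0 andi  r2, r2, 0 ; 0/1/0/11/12
#1 beq  r4, r1, L7 ; 0/1/0/11/12 ; →fallthru
#2 addi  r3, r3, 8 ; 0/1/0/19/12
#3 add  r2, r0, r3 ; 0/1/19/19/12
#4 nor  r2, r1, r3 ; 0/1/65516/19/12
#5 bne  r3, r1, L8 ; 0/1/65516/19/12 ; →target
#6 add  r4, r3, r1 ; 0/1/65516/19/20
#8 or   r3, r3, r4 ; 0/1/65516/23/20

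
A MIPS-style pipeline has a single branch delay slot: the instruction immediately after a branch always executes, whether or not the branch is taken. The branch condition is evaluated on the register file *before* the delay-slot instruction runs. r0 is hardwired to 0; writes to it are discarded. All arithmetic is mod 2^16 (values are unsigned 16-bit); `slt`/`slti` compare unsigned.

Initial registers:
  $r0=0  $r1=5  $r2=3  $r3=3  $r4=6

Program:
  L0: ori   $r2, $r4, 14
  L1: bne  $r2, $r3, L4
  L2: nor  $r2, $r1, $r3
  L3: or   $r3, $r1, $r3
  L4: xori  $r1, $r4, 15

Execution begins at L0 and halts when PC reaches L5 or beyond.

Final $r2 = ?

65528

PC=0  ori   $r2, $r4, 14     | $r0=0 $r1=5 $r2=14 $r3=3 $r4=6
PC=1  bne  $r2, $r3, L4      | $r0=0 $r1=5 $r2=14 $r3=3 $r4=6  [TAKEN]
PC=2  nor  $r2, $r1, $r3     | $r0=0 $r1=5 $r2=65528 $r3=3 $r4=6
PC=4  xori  $r1, $r4, 15     | $r0=0 $r1=9 $r2=65528 $r3=3 $r4=6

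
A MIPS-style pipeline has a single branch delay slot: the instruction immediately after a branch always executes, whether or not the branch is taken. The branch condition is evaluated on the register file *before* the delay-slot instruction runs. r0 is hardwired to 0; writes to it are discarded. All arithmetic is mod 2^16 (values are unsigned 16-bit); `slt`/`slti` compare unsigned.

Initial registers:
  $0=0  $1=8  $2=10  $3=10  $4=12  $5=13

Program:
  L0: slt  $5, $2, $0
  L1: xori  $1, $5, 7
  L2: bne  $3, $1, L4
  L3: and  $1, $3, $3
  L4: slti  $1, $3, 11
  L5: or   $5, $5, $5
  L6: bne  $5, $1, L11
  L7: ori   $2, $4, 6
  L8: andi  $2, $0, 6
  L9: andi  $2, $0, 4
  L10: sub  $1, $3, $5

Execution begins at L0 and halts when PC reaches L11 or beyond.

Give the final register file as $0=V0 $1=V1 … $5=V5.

$0=0 $1=1 $2=14 $3=10 $4=12 $5=0

[0] slt  $5, $2, $0  →  {$0:0, $1:8, $2:10, $3:10, $4:12, $5:0}
[1] xori  $1, $5, 7  →  {$0:0, $1:7, $2:10, $3:10, $4:12, $5:0}
[2] bne  $3, $1, L4  →  {$0:0, $1:7, $2:10, $3:10, $4:12, $5:0}  ⟨branch taken⟩
[3] and  $1, $3, $3  →  {$0:0, $1:10, $2:10, $3:10, $4:12, $5:0}
[4] slti  $1, $3, 11  →  {$0:0, $1:1, $2:10, $3:10, $4:12, $5:0}
[5] or   $5, $5, $5  →  {$0:0, $1:1, $2:10, $3:10, $4:12, $5:0}
[6] bne  $5, $1, L11  →  {$0:0, $1:1, $2:10, $3:10, $4:12, $5:0}  ⟨branch taken⟩
[7] ori   $2, $4, 6  →  {$0:0, $1:1, $2:14, $3:10, $4:12, $5:0}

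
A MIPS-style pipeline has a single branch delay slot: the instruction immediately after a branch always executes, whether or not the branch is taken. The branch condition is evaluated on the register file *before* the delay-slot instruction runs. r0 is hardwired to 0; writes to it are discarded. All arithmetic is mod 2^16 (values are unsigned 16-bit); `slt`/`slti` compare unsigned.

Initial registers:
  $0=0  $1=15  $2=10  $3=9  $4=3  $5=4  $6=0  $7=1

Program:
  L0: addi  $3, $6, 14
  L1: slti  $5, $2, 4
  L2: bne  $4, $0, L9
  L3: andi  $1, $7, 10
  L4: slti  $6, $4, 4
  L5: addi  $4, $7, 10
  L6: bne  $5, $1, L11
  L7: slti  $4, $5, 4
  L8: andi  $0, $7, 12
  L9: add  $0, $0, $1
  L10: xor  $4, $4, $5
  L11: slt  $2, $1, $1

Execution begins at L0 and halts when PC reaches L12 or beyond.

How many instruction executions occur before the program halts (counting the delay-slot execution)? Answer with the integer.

7

#0 addi  $3, $6, 14 ; 0/15/10/14/3/4/0/1
#1 slti  $5, $2, 4 ; 0/15/10/14/3/0/0/1
#2 bne  $4, $0, L9 ; 0/15/10/14/3/0/0/1 ; →target
#3 andi  $1, $7, 10 ; 0/0/10/14/3/0/0/1
#9 add  $0, $0, $1 ; 0/0/10/14/3/0/0/1
#10 xor  $4, $4, $5 ; 0/0/10/14/3/0/0/1
#11 slt  $2, $1, $1 ; 0/0/0/14/3/0/0/1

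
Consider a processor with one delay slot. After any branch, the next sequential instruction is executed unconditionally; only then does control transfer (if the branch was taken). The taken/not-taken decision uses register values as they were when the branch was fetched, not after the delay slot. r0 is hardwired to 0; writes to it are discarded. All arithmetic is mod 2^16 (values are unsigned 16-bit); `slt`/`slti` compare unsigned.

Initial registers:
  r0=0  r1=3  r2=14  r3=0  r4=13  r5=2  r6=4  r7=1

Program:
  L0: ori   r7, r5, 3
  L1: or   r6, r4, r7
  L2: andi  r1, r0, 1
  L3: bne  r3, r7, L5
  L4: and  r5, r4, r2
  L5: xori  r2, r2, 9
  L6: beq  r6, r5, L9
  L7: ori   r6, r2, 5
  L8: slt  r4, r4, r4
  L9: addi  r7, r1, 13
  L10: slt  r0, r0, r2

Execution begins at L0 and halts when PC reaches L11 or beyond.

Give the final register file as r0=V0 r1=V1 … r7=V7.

[0] ori   r7, r5, 3  →  {r0:0, r1:3, r2:14, r3:0, r4:13, r5:2, r6:4, r7:3}
[1] or   r6, r4, r7  →  {r0:0, r1:3, r2:14, r3:0, r4:13, r5:2, r6:15, r7:3}
[2] andi  r1, r0, 1  →  {r0:0, r1:0, r2:14, r3:0, r4:13, r5:2, r6:15, r7:3}
[3] bne  r3, r7, L5  →  {r0:0, r1:0, r2:14, r3:0, r4:13, r5:2, r6:15, r7:3}  ⟨branch taken⟩
[4] and  r5, r4, r2  →  {r0:0, r1:0, r2:14, r3:0, r4:13, r5:12, r6:15, r7:3}
[5] xori  r2, r2, 9  →  {r0:0, r1:0, r2:7, r3:0, r4:13, r5:12, r6:15, r7:3}
[6] beq  r6, r5, L9  →  {r0:0, r1:0, r2:7, r3:0, r4:13, r5:12, r6:15, r7:3}  ⟨branch fallthrough⟩
[7] ori   r6, r2, 5  →  {r0:0, r1:0, r2:7, r3:0, r4:13, r5:12, r6:7, r7:3}
[8] slt  r4, r4, r4  →  {r0:0, r1:0, r2:7, r3:0, r4:0, r5:12, r6:7, r7:3}
[9] addi  r7, r1, 13  →  {r0:0, r1:0, r2:7, r3:0, r4:0, r5:12, r6:7, r7:13}
[10] slt  r0, r0, r2  →  {r0:0, r1:0, r2:7, r3:0, r4:0, r5:12, r6:7, r7:13}

r0=0 r1=0 r2=7 r3=0 r4=0 r5=12 r6=7 r7=13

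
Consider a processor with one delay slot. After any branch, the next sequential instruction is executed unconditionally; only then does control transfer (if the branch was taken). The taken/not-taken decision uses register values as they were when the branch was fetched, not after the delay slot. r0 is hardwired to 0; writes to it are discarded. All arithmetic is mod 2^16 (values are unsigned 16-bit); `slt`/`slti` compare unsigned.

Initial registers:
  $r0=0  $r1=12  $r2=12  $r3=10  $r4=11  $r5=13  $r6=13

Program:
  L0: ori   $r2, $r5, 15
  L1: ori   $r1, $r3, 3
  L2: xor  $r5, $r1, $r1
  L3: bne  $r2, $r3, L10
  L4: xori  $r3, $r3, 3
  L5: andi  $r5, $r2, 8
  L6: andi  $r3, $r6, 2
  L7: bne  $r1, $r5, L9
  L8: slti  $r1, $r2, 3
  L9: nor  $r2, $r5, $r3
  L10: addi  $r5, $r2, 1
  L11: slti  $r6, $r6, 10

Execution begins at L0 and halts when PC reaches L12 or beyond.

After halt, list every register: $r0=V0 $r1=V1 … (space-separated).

$r0=0 $r1=11 $r2=15 $r3=9 $r4=11 $r5=16 $r6=0

#0 ori   $r2, $r5, 15 ; 0/12/15/10/11/13/13
#1 ori   $r1, $r3, 3 ; 0/11/15/10/11/13/13
#2 xor  $r5, $r1, $r1 ; 0/11/15/10/11/0/13
#3 bne  $r2, $r3, L10 ; 0/11/15/10/11/0/13 ; →target
#4 xori  $r3, $r3, 3 ; 0/11/15/9/11/0/13
#10 addi  $r5, $r2, 1 ; 0/11/15/9/11/16/13
#11 slti  $r6, $r6, 10 ; 0/11/15/9/11/16/0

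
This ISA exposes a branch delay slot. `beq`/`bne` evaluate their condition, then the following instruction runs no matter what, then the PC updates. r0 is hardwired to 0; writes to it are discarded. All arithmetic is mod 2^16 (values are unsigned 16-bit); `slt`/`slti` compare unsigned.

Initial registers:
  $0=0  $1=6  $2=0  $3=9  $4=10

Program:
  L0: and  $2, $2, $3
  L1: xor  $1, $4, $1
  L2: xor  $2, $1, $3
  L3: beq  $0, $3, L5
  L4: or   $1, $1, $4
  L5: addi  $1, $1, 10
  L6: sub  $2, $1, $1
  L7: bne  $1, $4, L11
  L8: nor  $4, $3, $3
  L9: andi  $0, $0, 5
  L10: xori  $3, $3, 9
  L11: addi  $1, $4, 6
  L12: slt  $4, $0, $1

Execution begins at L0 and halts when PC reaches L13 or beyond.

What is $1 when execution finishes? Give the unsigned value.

  step pc=0: and  $2, $2, $3  regs=(0,6,0,9,10)
  step pc=1: xor  $1, $4, $1  regs=(0,12,0,9,10)
  step pc=2: xor  $2, $1, $3  regs=(0,12,5,9,10)
  step pc=3: beq  $0, $3, L5  cond=F  regs=(0,12,5,9,10)
  step pc=4: or   $1, $1, $4  regs=(0,14,5,9,10)
  step pc=5: addi  $1, $1, 10  regs=(0,24,5,9,10)
  step pc=6: sub  $2, $1, $1  regs=(0,24,0,9,10)
  step pc=7: bne  $1, $4, L11  cond=T  regs=(0,24,0,9,10)
  step pc=8: nor  $4, $3, $3  regs=(0,24,0,9,65526)
  step pc=11: addi  $1, $4, 6  regs=(0,65532,0,9,65526)
  step pc=12: slt  $4, $0, $1  regs=(0,65532,0,9,1)

65532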